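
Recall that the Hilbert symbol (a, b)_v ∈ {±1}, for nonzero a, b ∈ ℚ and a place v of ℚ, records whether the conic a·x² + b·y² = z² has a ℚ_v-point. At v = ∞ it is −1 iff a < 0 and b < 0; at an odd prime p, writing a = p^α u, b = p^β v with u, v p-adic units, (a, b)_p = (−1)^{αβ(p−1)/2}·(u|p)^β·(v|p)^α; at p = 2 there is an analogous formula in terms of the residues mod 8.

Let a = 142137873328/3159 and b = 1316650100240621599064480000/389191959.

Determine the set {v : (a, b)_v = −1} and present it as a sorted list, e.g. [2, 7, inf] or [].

[11, 13]

(a, b) ≡ (44733, 492063) mod (ℚ^×)²; places V = {2, 3, 5, 11, 13, 23, 31, 37, ∞}.
(a,b)_23: α=2, u≡14; β=4, v≡18 (mod 23); (14|23)=-1, (18|23)=+1; sign (−1)^0·-1^4·+1^2 = +1.
(a,b)_13: α=-1, u≡1; β=-3, v≡6 (mod 13); (1|13)=+1, (6|13)=-1; sign (−1)^0·+1^-3·-1^-1 = -1.
(a,b)_2: α=4, β=8; u≡5, v≡7 (mod 8); ε(u)ε(v)=0·1, αω(v)=4·0, βω(u)=8·1; sum ≡ 0  ⇒  +1.
(a,b)_31: α=1, u≡13; β=3, v≡9 (mod 31); (13|31)=-1, (9|31)=+1; sign (−1)^1·-1^3·+1^1 = +1.
(a,b)_∞: sgn(44733)=+, sgn(492063)=+, so +1.
(a,b)_37: α=1, u≡21; β=3, v≡27 (mod 37); (21|37)=+1, (27|37)=+1; sign (−1)^0·+1^3·+1^1 = +1.
(a,b)_5: α=0, u≡2; β=4, v≡2 (mod 5); (2|5)=-1, (2|5)=-1; sign (−1)^0·-1^4·-1^0 = +1.
(a,b)_11: α=4, u≡2; β=7, v≡7 (mod 11); (2|11)=-1, (7|11)=-1; sign (−1)^0·-1^7·-1^4 = -1.
(a,b)_3: α=-5, u≡1; β=-11, v≡2 (mod 3); (1|3)=+1, (2|3)=-1; sign (−1)^1·+1^-11·-1^-5 = +1.
|Ram(44733, 492063)| = 2, even; anisotropic at {11, 13}.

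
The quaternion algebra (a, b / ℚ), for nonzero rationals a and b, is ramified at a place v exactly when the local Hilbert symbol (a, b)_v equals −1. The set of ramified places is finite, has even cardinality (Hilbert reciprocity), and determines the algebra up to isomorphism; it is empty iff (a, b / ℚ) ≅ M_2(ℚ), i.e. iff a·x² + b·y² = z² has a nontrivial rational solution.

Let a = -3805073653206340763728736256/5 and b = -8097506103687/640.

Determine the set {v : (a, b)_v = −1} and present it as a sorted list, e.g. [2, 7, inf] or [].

[2, 7, 13, inf]

Mod squares: a ≡ -1155, b ≡ -1504230. Check v ∈ {∞, 2, 3, 5, 7, 11, 13, 19, 23, 29}.
v=7: a=7^1·(≡3), b=7^1·(≡5) mod 7; (3|7)=-1, (5|7)=-1; (−1)^{1·1·3}·(-1)^1·(-1)^1 = -1.
v=23: a=23^0·(≡6), b=23^2·(≡1) mod 23; (6|23)=+1, (1|23)=+1; (−1)^{0·2·11}·(+1)^2·(+1)^0 = +1.
v=5: a=5^-1·(≡4), b=5^-1·(≡1) mod 5; (4|5)=+1, (1|5)=+1; (−1)^{-1·-1·2}·(+1)^-1·(+1)^-1 = +1.
v=∞: -1155 < 0 and -1504230 < 0  ⇒  (a,b)_∞ = -1.
v=13: a=13^2·(≡2), b=13^1·(≡9) mod 13; (2|13)=-1, (9|13)=+1; (−1)^{2·1·6}·(-1)^1·(+1)^2 = -1.
v=3: a=3^3·(≡2), b=3^1·(≡1) mod 3; (2|3)=-1, (1|3)=+1; (−1)^{3·1·1}·(-1)^1·(+1)^3 = +1.
v=19: a=19^2·(≡16), b=19^1·(≡10) mod 19; (16|19)=+1, (10|19)=-1; (−1)^{2·1·9}·(+1)^1·(-1)^2 = +1.
v=29: a=29^8·(≡28), b=29^3·(≡12) mod 29; (28|29)=+1, (12|29)=-1; (−1)^{8·3·14}·(+1)^3·(-1)^8 = +1.
v=11: a=11^5·(≡3), b=11^2·(≡5) mod 11; (3|11)=+1, (5|11)=+1; (−1)^{5·2·5}·(+1)^2·(+1)^5 = +1.
v=2: v_2(a)=12, v_2(b)=-7; units ≡ 5, 5 (mod 8); ε·ε+αω+βω = 0·0+12·1+-7·1 ≡ 1  ⇒  (a,b)_2 = -1.
Ram(-1155, -1504230) = {2, 7, 13, ∞}; no ℚ_2-point on the conic.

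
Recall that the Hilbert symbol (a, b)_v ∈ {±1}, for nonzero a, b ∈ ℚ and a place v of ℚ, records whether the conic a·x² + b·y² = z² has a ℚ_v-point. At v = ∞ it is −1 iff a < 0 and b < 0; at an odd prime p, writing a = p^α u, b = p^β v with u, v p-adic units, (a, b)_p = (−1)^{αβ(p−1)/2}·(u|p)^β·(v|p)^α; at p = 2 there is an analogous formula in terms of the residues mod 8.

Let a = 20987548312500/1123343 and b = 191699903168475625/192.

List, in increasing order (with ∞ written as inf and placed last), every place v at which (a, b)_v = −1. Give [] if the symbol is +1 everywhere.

[2, 7, 29, 31]

Mod squares: a ≡ 144739, b ≡ 3. Check v ∈ {∞, 2, 3, 5, 7, 11, 13, 17, 23, 29, 31}.
v=∞: 144739 > 0 and 3 > 0  ⇒  (a,b)_∞ = +1.
v=11: a=11^2·(≡9), b=11^4·(≡4) mod 11; (9|11)=+1, (4|11)=+1; (−1)^{2·4·5}·(+1)^4·(+1)^2 = +1.
v=29: a=29^1·(≡17), b=29^2·(≡26) mod 29; (17|29)=-1, (26|29)=-1; (−1)^{1·2·14}·(-1)^2·(-1)^1 = -1.
v=2: v_2(a)=2, v_2(b)=-6; units ≡ 3, 3 (mod 8); ε·ε+αω+βω = 1·1+2·1+-6·1 ≡ 1  ⇒  (a,b)_2 = -1.
v=13: a=13^-2·(≡4), b=13^0·(≡4) mod 13; (4|13)=+1, (4|13)=+1; (−1)^{-2·0·6}·(+1)^0·(+1)^-2 = +1.
v=5: a=5^6·(≡4), b=5^4·(≡3) mod 5; (4|5)=+1, (3|5)=-1; (−1)^{6·4·2}·(+1)^4·(-1)^6 = +1.
v=31: a=31^1·(≡16), b=31^2·(≡26) mod 31; (16|31)=+1, (26|31)=-1; (−1)^{1·2·15}·(+1)^2·(-1)^1 = -1.
v=7: a=7^3·(≡5), b=7^2·(≡5) mod 7; (5|7)=-1, (5|7)=-1; (−1)^{3·2·3}·(-1)^2·(-1)^3 = -1.
v=17: a=17^-2·(≡8), b=17^0·(≡7) mod 17; (8|17)=+1, (7|17)=-1; (−1)^{-2·0·8}·(+1)^0·(-1)^-2 = +1.
v=23: a=23^-1·(≡22), b=23^2·(≡9) mod 23; (22|23)=-1, (9|23)=+1; (−1)^{-1·2·11}·(-1)^2·(+1)^-1 = +1.
v=3: a=3^2·(≡1), b=3^-1·(≡1) mod 3; (1|3)=+1, (1|3)=+1; (−1)^{2·-1·1}·(+1)^-1·(+1)^2 = +1.
|Ram(144739, 3)| = 4, even; anisotropic at {2, 7, 29, 31}.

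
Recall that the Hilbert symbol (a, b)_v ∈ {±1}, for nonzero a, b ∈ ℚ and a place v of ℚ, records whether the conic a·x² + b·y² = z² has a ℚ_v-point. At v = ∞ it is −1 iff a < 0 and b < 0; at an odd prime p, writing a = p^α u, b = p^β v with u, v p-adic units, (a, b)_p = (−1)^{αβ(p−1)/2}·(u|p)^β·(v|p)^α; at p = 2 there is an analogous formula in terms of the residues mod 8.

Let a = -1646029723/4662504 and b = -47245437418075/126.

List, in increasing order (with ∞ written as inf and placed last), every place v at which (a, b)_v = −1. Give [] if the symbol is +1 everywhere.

Mod squares: a ≡ -62062, b ≡ -5642. Check v ∈ {∞, 2, 3, 5, 7, 11, 13, 29, 31, 43, 47}.
v=29: a=29^-2·(≡8), b=29^0·(≡25) mod 29; (8|29)=-1, (25|29)=+1; (−1)^{-2·0·14}·(-1)^0·(+1)^-2 = +1.
v=13: a=13^1·(≡1), b=13^1·(≡11) mod 13; (1|13)=+1, (11|13)=-1; (−1)^{1·1·6}·(+1)^1·(-1)^1 = -1.
v=5: a=5^0·(≡3), b=5^2·(≡2) mod 5; (3|5)=-1, (2|5)=-1; (−1)^{0·2·2}·(-1)^2·(-1)^0 = +1.
v=2: v_2(a)=-3, v_2(b)=-1; units ≡ 1, 3 (mod 8); ε·ε+αω+βω = 0·1+-3·1+-1·0 ≡ 1  ⇒  (a,b)_2 = -1.
v=47: a=47^2·(≡32), b=47^4·(≡5) mod 47; (32|47)=+1, (5|47)=-1; (−1)^{2·4·23}·(+1)^4·(-1)^2 = +1.
v=7: a=7^-1·(≡5), b=7^-1·(≡5) mod 7; (5|7)=-1, (5|7)=-1; (−1)^{-1·-1·3}·(-1)^-1·(-1)^-1 = -1.
v=43: a=43^2·(≡37), b=43^0·(≡42) mod 43; (37|43)=-1, (42|43)=-1; (−1)^{2·0·21}·(-1)^0·(-1)^2 = +1.
v=31: a=31^1·(≡11), b=31^3·(≡16) mod 31; (11|31)=-1, (16|31)=+1; (−1)^{1·3·15}·(-1)^3·(+1)^1 = +1.
v=11: a=11^-1·(≡3), b=11^0·(≡1) mod 11; (3|11)=+1, (1|11)=+1; (−1)^{-1·0·5}·(+1)^0·(+1)^-1 = +1.
v=∞: -62062 < 0 and -5642 < 0  ⇒  (a,b)_∞ = -1.
v=3: a=3^-2·(≡2), b=3^-2·(≡1) mod 3; (2|3)=-1, (1|3)=+1; (−1)^{-2·-2·1}·(-1)^-2·(+1)^-2 = +1.
|Ram(-62062, -5642)| = 4, even; anisotropic at {2, 7, 13, ∞}.

[2, 7, 13, inf]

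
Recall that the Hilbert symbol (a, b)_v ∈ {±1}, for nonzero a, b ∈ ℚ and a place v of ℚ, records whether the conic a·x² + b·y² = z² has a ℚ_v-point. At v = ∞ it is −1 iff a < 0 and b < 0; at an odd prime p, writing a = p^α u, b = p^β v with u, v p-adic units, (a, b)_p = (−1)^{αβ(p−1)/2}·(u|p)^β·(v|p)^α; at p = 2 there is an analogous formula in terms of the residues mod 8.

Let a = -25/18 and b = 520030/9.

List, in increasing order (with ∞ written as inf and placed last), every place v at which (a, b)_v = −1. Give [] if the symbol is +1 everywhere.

[2, 5, 7, 23]

Mod squares: a ≡ -2, b ≡ 520030. Check v ∈ {∞, 2, 3, 5, 7, 17, 19, 23}.
v=∞: -2 < 0 and 520030 > 0  ⇒  (a,b)_∞ = +1.
v=5: a=5^2·(≡3), b=5^1·(≡4) mod 5; (3|5)=-1, (4|5)=+1; (−1)^{2·1·2}·(-1)^1·(+1)^2 = -1.
v=19: a=19^0·(≡6), b=19^1·(≡18) mod 19; (6|19)=+1, (18|19)=-1; (−1)^{0·1·9}·(+1)^1·(-1)^0 = +1.
v=3: a=3^-2·(≡1), b=3^-2·(≡1) mod 3; (1|3)=+1, (1|3)=+1; (−1)^{-2·-2·1}·(+1)^-2·(+1)^-2 = +1.
v=7: a=7^0·(≡6), b=7^1·(≡3) mod 7; (6|7)=-1, (3|7)=-1; (−1)^{0·1·3}·(-1)^1·(-1)^0 = -1.
v=17: a=17^0·(≡9), b=17^1·(≡14) mod 17; (9|17)=+1, (14|17)=-1; (−1)^{0·1·8}·(+1)^1·(-1)^0 = +1.
v=23: a=23^0·(≡5), b=23^1·(≡18) mod 23; (5|23)=-1, (18|23)=+1; (−1)^{0·1·11}·(-1)^1·(+1)^0 = -1.
v=2: v_2(a)=-1, v_2(b)=1; units ≡ 7, 7 (mod 8); ε·ε+αω+βω = 1·1+-1·0+1·0 ≡ 1  ⇒  (a,b)_2 = -1.
(-2, 520030 / ℚ) ramifies at {2, 5, 7, 23}: a division algebra.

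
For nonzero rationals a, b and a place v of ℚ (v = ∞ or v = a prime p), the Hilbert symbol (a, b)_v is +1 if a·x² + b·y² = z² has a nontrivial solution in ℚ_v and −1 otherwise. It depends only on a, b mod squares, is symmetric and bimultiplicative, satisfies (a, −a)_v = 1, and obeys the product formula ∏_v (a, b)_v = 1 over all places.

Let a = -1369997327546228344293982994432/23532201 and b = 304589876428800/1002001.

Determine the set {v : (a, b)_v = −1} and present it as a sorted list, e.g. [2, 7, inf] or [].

Mod squares: a ≡ -33263, b ≡ 2295147. Check v ∈ {∞, 2, 3, 5, 7, 11, 13, 23, 29, 31, 37}.
v=29: a=29^3·(≡5), b=29^1·(≡15) mod 29; (5|29)=+1, (15|29)=-1; (−1)^{3·1·14}·(+1)^1·(-1)^3 = -1.
v=3: a=3^-4·(≡1), b=3^5·(≡1) mod 3; (1|3)=+1, (1|3)=+1; (−1)^{-4·5·1}·(+1)^5·(+1)^-4 = +1.
v=∞: -33263 < 0 and 2295147 > 0  ⇒  (a,b)_∞ = +1.
v=7: a=7^-4·(≡1), b=7^-2·(≡2) mod 7; (1|7)=+1, (2|7)=+1; (−1)^{-4·-2·3}·(+1)^-2·(+1)^-4 = +1.
v=11: a=11^-2·(≡9), b=11^-2·(≡8) mod 11; (9|11)=+1, (8|11)=-1; (−1)^{-2·-2·5}·(+1)^-2·(-1)^-2 = +1.
v=37: a=37^3·(≡1), b=37^1·(≡35) mod 37; (1|37)=+1, (35|37)=-1; (−1)^{3·1·18}·(+1)^1·(-1)^3 = -1.
v=2: v_2(a)=46, v_2(b)=16; units ≡ 1, 3 (mod 8); ε·ε+αω+βω = 0·1+46·1+16·0 ≡ 0  ⇒  (a,b)_2 = +1.
v=13: a=13^0·(≡10), b=13^-2·(≡1) mod 13; (10|13)=+1, (1|13)=+1; (−1)^{0·-2·6}·(+1)^-2·(+1)^0 = +1.
v=31: a=31^3·(≡27), b=31^1·(≡16) mod 31; (27|31)=-1, (16|31)=+1; (−1)^{3·1·15}·(-1)^1·(+1)^3 = +1.
v=23: a=23^2·(≡13), b=23^1·(≡11) mod 23; (13|23)=+1, (11|23)=-1; (−1)^{2·1·11}·(+1)^1·(-1)^2 = +1.
v=5: a=5^0·(≡3), b=5^2·(≡2) mod 5; (3|5)=-1, (2|5)=-1; (−1)^{0·2·2}·(-1)^2·(-1)^0 = +1.
|Ram(-33263, 2295147)| = 2, even; anisotropic at {29, 37}.

[29, 37]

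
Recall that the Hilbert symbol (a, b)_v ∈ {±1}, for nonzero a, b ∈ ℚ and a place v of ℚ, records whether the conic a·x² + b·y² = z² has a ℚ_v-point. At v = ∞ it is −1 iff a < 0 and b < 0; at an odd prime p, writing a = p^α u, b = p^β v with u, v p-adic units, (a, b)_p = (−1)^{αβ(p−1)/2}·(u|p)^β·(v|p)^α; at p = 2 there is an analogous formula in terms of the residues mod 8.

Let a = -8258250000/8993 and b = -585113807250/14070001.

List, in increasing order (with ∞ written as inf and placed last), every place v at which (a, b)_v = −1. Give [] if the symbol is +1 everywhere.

Mod squares: a ≡ -4641, b ≡ -210. Check v ∈ {∞, 2, 3, 5, 7, 11, 13, 17, 23, 31}.
v=∞: -4641 < 0 and -210 < 0  ⇒  (a,b)_∞ = -1.
v=31: a=31^0·(≡28), b=31^-2·(≡5) mod 31; (28|31)=+1, (5|31)=+1; (−1)^{0·-2·15}·(+1)^-2·(+1)^0 = +1.
v=5: a=5^6·(≡4), b=5^3·(≡2) mod 5; (4|5)=+1, (2|5)=-1; (−1)^{6·3·2}·(+1)^3·(-1)^6 = +1.
v=17: a=17^-1·(≡2), b=17^2·(≡11) mod 17; (2|17)=+1, (11|17)=-1; (−1)^{-1·2·8}·(+1)^2·(-1)^-1 = -1.
v=2: v_2(a)=4, v_2(b)=1; units ≡ 7, 7 (mod 8); ε·ε+αω+βω = 1·1+4·0+1·0 ≡ 1  ⇒  (a,b)_2 = -1.
v=13: a=13^1·(≡7), b=13^0·(≡8) mod 13; (7|13)=-1, (8|13)=-1; (−1)^{1·0·6}·(-1)^0·(-1)^1 = -1.
v=3: a=3^1·(≡1), b=3^7·(≡2) mod 3; (1|3)=+1, (2|3)=-1; (−1)^{1·7·1}·(+1)^7·(-1)^1 = +1.
v=7: a=7^1·(≡1), b=7^1·(≡6) mod 7; (1|7)=+1, (6|7)=-1; (−1)^{1·1·3}·(+1)^1·(-1)^1 = +1.
v=11: a=11^2·(≡1), b=11^-4·(≡7) mod 11; (1|11)=+1, (7|11)=-1; (−1)^{2·-4·5}·(+1)^-4·(-1)^2 = +1.
v=23: a=23^-2·(≡7), b=23^2·(≡10) mod 23; (7|23)=-1, (10|23)=-1; (−1)^{-2·2·11}·(-1)^2·(-1)^-2 = +1.
Ram(-4641, -210) = {2, 13, 17, ∞}; no ℚ_2-point on the conic.

[2, 13, 17, inf]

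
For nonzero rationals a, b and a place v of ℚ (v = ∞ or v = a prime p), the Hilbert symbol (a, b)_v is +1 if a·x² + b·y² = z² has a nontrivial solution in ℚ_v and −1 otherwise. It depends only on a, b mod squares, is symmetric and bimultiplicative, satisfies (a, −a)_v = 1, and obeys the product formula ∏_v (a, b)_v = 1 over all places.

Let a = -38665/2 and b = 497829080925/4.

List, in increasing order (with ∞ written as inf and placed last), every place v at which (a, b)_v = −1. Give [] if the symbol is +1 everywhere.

[2, 5, 19, 37]

(a, b) ≡ (-77330, 37) mod (ℚ^×)²; places V = {2, 3, 5, 11, 19, 37, ∞}.
(a,b)_∞: sgn(-77330)=−, sgn(37)=+, so +1.
(a,b)_5: α=1, u≡1; β=2, v≡3 (mod 5); (1|5)=+1, (3|5)=-1; sign (−1)^0·+1^2·-1^1 = -1.
(a,b)_11: α=1, u≡8; β=2, v≡5 (mod 11); (8|11)=-1, (5|11)=+1; sign (−1)^0·-1^2·+1^1 = +1.
(a,b)_3: α=0, u≡1; β=2, v≡1 (mod 3); (1|3)=+1, (1|3)=+1; sign (−1)^0·+1^2·+1^0 = +1.
(a,b)_2: α=-1, β=-2; u≡7, v≡5 (mod 8); ε(u)ε(v)=1·0, αω(v)=-1·1, βω(u)=-2·0; sum ≡ 1  ⇒  -1.
(a,b)_37: α=1, u≡14; β=3, v≡25 (mod 37); (14|37)=-1, (25|37)=+1; sign (−1)^0·-1^3·+1^1 = -1.
(a,b)_19: α=1, u≡18; β=2, v≡10 (mod 19); (18|19)=-1, (10|19)=-1; sign (−1)^0·-1^2·-1^1 = -1.
(-77330, 37 / ℚ) ramifies at {2, 5, 19, 37}: a division algebra.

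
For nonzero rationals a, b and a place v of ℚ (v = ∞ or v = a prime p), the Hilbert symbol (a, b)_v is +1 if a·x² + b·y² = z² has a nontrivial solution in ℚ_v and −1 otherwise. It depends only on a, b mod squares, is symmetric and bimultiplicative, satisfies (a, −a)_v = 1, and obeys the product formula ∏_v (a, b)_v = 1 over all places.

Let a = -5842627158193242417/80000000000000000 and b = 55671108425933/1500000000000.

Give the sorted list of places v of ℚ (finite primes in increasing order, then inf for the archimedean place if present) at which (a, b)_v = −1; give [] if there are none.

(a, b) ≡ (-374946, 16302) mod (ℚ^×)²; places V = {2, 3, 5, 7, 11, 13, 19, 23, ∞}.
(a,b)_7: α=2, u≡2; β=2, v≡5 (mod 7); (2|7)=+1, (5|7)=-1; sign (−1)^0·+1^2·-1^2 = +1.
(a,b)_13: α=7, u≡7; β=5, v≡7 (mod 13); (7|13)=-1, (7|13)=-1; sign (−1)^0·-1^5·-1^7 = +1.
(a,b)_23: α=1, u≡10; β=0, v≡16 (mod 23); (10|23)=-1, (16|23)=+1; sign (−1)^0·-1^0·+1^1 = +1.
(a,b)_5: α=-16, u≡1; β=-12, v≡2 (mod 5); (1|5)=+1, (2|5)=-1; sign (−1)^0·+1^-12·-1^-16 = +1.
(a,b)_3: α=3, u≡1; β=-1, v≡1 (mod 3); (1|3)=+1, (1|3)=+1; sign (−1)^1·+1^-1·+1^3 = -1.
(a,b)_2: α=-19, β=-11; u≡7, v≡7 (mod 8); ε(u)ε(v)=1·1, αω(v)=-19·0, βω(u)=-11·0; sum ≡ 1  ⇒  -1.
(a,b)_11: α=5, u≡1; β=5, v≡10 (mod 11); (1|11)=+1, (10|11)=-1; sign (−1)^1·+1^5·-1^5 = +1.
(a,b)_19: α=1, u≡9; β=1, v≡14 (mod 19); (9|19)=+1, (14|19)=-1; sign (−1)^1·+1^1·-1^1 = +1.
(a,b)_∞: sgn(-374946)=−, sgn(16302)=+, so +1.
Ram(-374946, 16302) = {2, 3}; no ℚ_2-point on the conic.

[2, 3]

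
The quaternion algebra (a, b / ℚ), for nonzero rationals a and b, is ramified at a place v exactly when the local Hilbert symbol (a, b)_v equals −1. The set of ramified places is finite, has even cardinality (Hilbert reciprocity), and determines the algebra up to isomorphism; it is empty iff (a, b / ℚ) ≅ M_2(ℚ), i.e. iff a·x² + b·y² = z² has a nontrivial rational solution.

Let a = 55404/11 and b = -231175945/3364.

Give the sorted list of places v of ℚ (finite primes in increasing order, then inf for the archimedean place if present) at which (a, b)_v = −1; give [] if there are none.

(a, b) ≡ (209, -11305) mod (ℚ^×)²; places V = {2, 3, 5, 7, 11, 13, 17, 19, 29, ∞}.
(a,b)_11: α=-1, u≡8; β=2, v≡5 (mod 11); (8|11)=-1, (5|11)=+1; sign (−1)^0·-1^2·+1^-1 = +1.
(a,b)_3: α=6, u≡2; β=0, v≡2 (mod 3); (2|3)=-1, (2|3)=-1; sign (−1)^0·-1^0·-1^6 = +1.
(a,b)_5: α=0, u≡4; β=1, v≡4 (mod 5); (4|5)=+1, (4|5)=+1; sign (−1)^0·+1^1·+1^0 = +1.
(a,b)_19: α=1, u≡6; β=1, v≡8 (mod 19); (6|19)=+1, (8|19)=-1; sign (−1)^1·+1^1·-1^1 = +1.
(a,b)_17: α=0, u≡14; β=1, v≡15 (mod 17); (14|17)=-1, (15|17)=+1; sign (−1)^0·-1^1·+1^0 = -1.
(a,b)_7: α=0, u≡5; β=1, v≡1 (mod 7); (5|7)=-1, (1|7)=+1; sign (−1)^0·-1^1·+1^0 = -1.
(a,b)_13: α=0, u≡1; β=2, v≡2 (mod 13); (1|13)=+1, (2|13)=-1; sign (−1)^0·+1^2·-1^0 = +1.
(a,b)_29: α=0, u≡25; β=-2, v≡5 (mod 29); (25|29)=+1, (5|29)=+1; sign (−1)^0·+1^-2·+1^0 = +1.
(a,b)_2: α=2, β=-2; u≡1, v≡7 (mod 8); ε(u)ε(v)=0·1, αω(v)=2·0, βω(u)=-2·0; sum ≡ 0  ⇒  +1.
(a,b)_∞: sgn(209)=+, sgn(-11305)=−, so +1.
Ram(209, -11305) = {7, 17}; no ℚ_7-point on the conic.

[7, 17]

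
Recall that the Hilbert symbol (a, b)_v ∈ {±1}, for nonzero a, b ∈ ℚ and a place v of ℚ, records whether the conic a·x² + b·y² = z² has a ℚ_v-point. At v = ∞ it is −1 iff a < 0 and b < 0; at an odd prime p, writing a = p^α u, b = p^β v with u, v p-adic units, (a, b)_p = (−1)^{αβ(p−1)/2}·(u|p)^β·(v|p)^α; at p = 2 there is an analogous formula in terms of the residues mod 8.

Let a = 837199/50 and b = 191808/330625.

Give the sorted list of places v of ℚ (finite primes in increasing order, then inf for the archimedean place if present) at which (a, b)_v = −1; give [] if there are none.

[2, 17]

Mod squares: a ≡ 13838, b ≡ 37. Check v ∈ {∞, 2, 3, 5, 11, 17, 23, 37}.
v=3: a=3^0·(≡2), b=3^4·(≡1) mod 3; (2|3)=-1, (1|3)=+1; (−1)^{0·4·1}·(-1)^4·(+1)^0 = +1.
v=11: a=11^3·(≡4), b=11^0·(≡5) mod 11; (4|11)=+1, (5|11)=+1; (−1)^{3·0·5}·(+1)^0·(+1)^3 = +1.
v=2: v_2(a)=-1, v_2(b)=6; units ≡ 7, 5 (mod 8); ε·ε+αω+βω = 1·0+-1·1+6·0 ≡ 1  ⇒  (a,b)_2 = -1.
v=∞: 13838 > 0 and 37 > 0  ⇒  (a,b)_∞ = +1.
v=5: a=5^-2·(≡2), b=5^-4·(≡2) mod 5; (2|5)=-1, (2|5)=-1; (−1)^{-2·-4·2}·(-1)^-4·(-1)^-2 = +1.
v=23: a=23^0·(≡17), b=23^-2·(≡20) mod 23; (17|23)=-1, (20|23)=-1; (−1)^{0·-2·11}·(-1)^-2·(-1)^0 = +1.
v=37: a=37^1·(≡30), b=37^1·(≡10) mod 37; (30|37)=+1, (10|37)=+1; (−1)^{1·1·18}·(+1)^1·(+1)^1 = +1.
v=17: a=17^1·(≡2), b=17^0·(≡11) mod 17; (2|17)=+1, (11|17)=-1; (−1)^{1·0·8}·(+1)^0·(-1)^1 = -1.
Ram(13838, 37) = {2, 17}; no ℚ_2-point on the conic.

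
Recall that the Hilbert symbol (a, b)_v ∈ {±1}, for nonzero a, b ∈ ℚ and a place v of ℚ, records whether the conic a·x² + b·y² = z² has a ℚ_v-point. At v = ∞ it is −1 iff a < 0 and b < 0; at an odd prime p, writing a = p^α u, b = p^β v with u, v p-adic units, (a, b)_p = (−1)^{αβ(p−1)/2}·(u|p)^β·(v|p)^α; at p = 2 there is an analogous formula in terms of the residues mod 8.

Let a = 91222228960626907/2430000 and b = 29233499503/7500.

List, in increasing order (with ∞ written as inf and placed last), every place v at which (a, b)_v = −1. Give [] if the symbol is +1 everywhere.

(a, b) ≡ (22053369, 1437501) mod (ℚ^×)²; places V = {2, 3, 5, 11, 13, 17, 19, 29, 31, 37, 41, ∞}.
(a,b)_41: α=2, u≡9; β=1, v≡13 (mod 41); (9|41)=+1, (13|41)=-1; sign (−1)^0·+1^1·-1^2 = +1.
(a,b)_19: α=2, u≡2; β=2, v≡10 (mod 19); (2|19)=-1, (10|19)=-1; sign (−1)^0·-1^2·-1^2 = +1.
(a,b)_29: α=1, u≡25; β=1, v≡14 (mod 29); (25|29)=+1, (14|29)=-1; sign (−1)^0·+1^1·-1^1 = -1.
(a,b)_37: α=1, u≡30; β=0, v≡23 (mod 37); (30|37)=+1, (23|37)=-1; sign (−1)^0·+1^0·-1^1 = -1.
(a,b)_3: α=-5, u≡1; β=-1, v≡1 (mod 3); (1|3)=+1, (1|3)=+1; sign (−1)^1·+1^-1·+1^-5 = -1.
(a,b)_17: α=1, u≡9; β=0, v≡16 (mod 17); (9|17)=+1, (16|17)=+1; sign (−1)^0·+1^0·+1^1 = +1.
(a,b)_5: α=-4, u≡4; β=-4, v≡4 (mod 5); (4|5)=+1, (4|5)=+1; sign (−1)^0·+1^-4·+1^-4 = +1.
(a,b)_13: α=3, u≡1; β=3, v≡12 (mod 13); (1|13)=+1, (12|13)=+1; sign (−1)^0·+1^3·+1^3 = +1.
(a,b)_∞: sgn(22053369)=+, sgn(1437501)=+, so +1.
(a,b)_11: α=2, u≡6; β=0, v≡6 (mod 11); (6|11)=-1, (6|11)=-1; sign (−1)^0·-1^0·-1^2 = +1.
(a,b)_31: α=1, u≡26; β=1, v≡6 (mod 31); (26|31)=-1, (6|31)=-1; sign (−1)^1·-1^1·-1^1 = -1.
(a,b)_2: α=-4, β=-2; u≡1, v≡5 (mod 8); ε(u)ε(v)=0·0, αω(v)=-4·1, βω(u)=-2·0; sum ≡ 0  ⇒  +1.
(22053369, 1437501 / ℚ) ramifies at {3, 29, 31, 37}: a division algebra.

[3, 29, 31, 37]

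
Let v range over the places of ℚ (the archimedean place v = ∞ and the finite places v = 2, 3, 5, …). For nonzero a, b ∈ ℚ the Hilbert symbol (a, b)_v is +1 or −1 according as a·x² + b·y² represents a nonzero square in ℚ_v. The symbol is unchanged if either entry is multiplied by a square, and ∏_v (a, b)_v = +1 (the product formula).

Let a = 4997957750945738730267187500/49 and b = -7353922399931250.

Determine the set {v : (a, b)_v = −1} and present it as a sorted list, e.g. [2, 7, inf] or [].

[3, 13]

(a, b) ≡ (11, -4290) mod (ℚ^×)²; places V = {2, 3, 5, 7, 11, 13, 23, ∞}.
(a,b)_5: α=8, u≡1; β=5, v≡2 (mod 5); (1|5)=+1, (2|5)=-1; sign (−1)^0·+1^5·-1^8 = +1.
(a,b)_2: α=2, β=1; u≡3, v≡7 (mod 8); ε(u)ε(v)=1·1, αω(v)=2·0, βω(u)=1·1; sum ≡ 0  ⇒  +1.
(a,b)_11: α=7, u≡9; β=3, v≡7 (mod 11); (9|11)=+1, (7|11)=-1; sign (−1)^1·+1^3·-1^7 = +1.
(a,b)_∞: sgn(11)=+, sgn(-4290)=−, so +1.
(a,b)_3: α=8, u≡2; β=5, v≡1 (mod 3); (2|3)=-1, (1|3)=+1; sign (−1)^0·-1^5·+1^8 = -1.
(a,b)_23: α=6, u≡15; β=4, v≡17 (mod 23); (15|23)=-1, (17|23)=-1; sign (−1)^0·-1^4·-1^6 = +1.
(a,b)_13: α=2, u≡2; β=1, v≡2 (mod 13); (2|13)=-1, (2|13)=-1; sign (−1)^0·-1^1·-1^2 = -1.
(a,b)_7: α=-2, u≡2; β=0, v≡4 (mod 7); (2|7)=+1, (4|7)=+1; sign (−1)^0·+1^0·+1^-2 = +1.
(11, -4290 / ℚ) ramifies at {3, 13}: a division algebra.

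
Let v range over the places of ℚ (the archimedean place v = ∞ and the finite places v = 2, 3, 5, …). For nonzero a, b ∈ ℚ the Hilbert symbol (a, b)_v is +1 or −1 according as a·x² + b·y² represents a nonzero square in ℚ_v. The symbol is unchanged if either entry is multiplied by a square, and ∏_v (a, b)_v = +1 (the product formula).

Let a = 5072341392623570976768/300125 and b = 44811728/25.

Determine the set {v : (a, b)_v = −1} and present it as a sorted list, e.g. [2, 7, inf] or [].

[3, 5, 13, 23]

Mod squares: a ≡ 49335, b ≡ 2800733. Check v ∈ {∞, 2, 3, 5, 7, 11, 13, 17, 19, 23, 29}.
v=11: a=11^1·(≡10), b=11^0·(≡9) mod 11; (10|11)=-1, (9|11)=+1; (−1)^{1·0·5}·(-1)^0·(+1)^1 = +1.
v=29: a=29^2·(≡5), b=29^1·(≡1) mod 29; (5|29)=+1, (1|29)=+1; (−1)^{2·1·14}·(+1)^1·(+1)^2 = +1.
v=7: a=7^-4·(≡3), b=7^0·(≡6) mod 7; (3|7)=-1, (6|7)=-1; (−1)^{-4·0·3}·(-1)^0·(-1)^-4 = +1.
v=5: a=5^-3·(≡3), b=5^-2·(≡3) mod 5; (3|5)=-1, (3|5)=-1; (−1)^{-3·-2·2}·(-1)^-2·(-1)^-3 = -1.
v=23: a=23^3·(≡18), b=23^1·(≡3) mod 23; (18|23)=+1, (3|23)=+1; (−1)^{3·1·11}·(+1)^1·(+1)^3 = -1.
v=19: a=19^2·(≡9), b=19^1·(≡7) mod 19; (9|19)=+1, (7|19)=+1; (−1)^{2·1·9}·(+1)^1·(+1)^2 = +1.
v=3: a=3^1·(≡2), b=3^0·(≡2) mod 3; (2|3)=-1, (2|3)=-1; (−1)^{1·0·1}·(-1)^0·(-1)^1 = -1.
v=∞: 49335 > 0 and 2800733 > 0  ⇒  (a,b)_∞ = +1.
v=17: a=17^2·(≡4), b=17^1·(≡4) mod 17; (4|17)=+1, (4|17)=+1; (−1)^{2·1·8}·(+1)^1·(+1)^2 = +1.
v=13: a=13^3·(≡9), b=13^1·(≡11) mod 13; (9|13)=+1, (11|13)=-1; (−1)^{3·1·6}·(+1)^1·(-1)^3 = -1.
v=2: v_2(a)=16, v_2(b)=4; units ≡ 7, 5 (mod 8); ε·ε+αω+βω = 1·0+16·1+4·0 ≡ 0  ⇒  (a,b)_2 = +1.
Ram(49335, 2800733) = {3, 5, 13, 23}; no ℚ_3-point on the conic.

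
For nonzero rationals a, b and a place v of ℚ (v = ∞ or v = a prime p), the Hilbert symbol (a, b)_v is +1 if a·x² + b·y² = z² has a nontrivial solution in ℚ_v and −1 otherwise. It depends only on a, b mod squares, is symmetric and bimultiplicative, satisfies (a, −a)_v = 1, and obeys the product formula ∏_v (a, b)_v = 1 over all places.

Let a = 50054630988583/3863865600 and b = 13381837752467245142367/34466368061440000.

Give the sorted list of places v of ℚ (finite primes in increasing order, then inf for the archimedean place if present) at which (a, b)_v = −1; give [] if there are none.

Mod squares: a ≡ 247, b ≡ 143. Check v ∈ {∞, 2, 3, 5, 7, 11, 13, 19, 29, 37, 43}.
v=37: a=37^-2·(≡16), b=37^-2·(≡8) mod 37; (16|37)=+1, (8|37)=-1; (−1)^{-2·-2·18}·(+1)^-2·(-1)^-2 = +1.
v=13: a=13^1·(≡8), b=13^3·(≡11) mod 13; (8|13)=-1, (11|13)=-1; (−1)^{1·3·6}·(-1)^3·(-1)^1 = +1.
v=43: a=43^2·(≡5), b=43^2·(≡25) mod 43; (5|43)=-1, (25|43)=+1; (−1)^{2·2·21}·(-1)^2·(+1)^2 = +1.
v=∞: 247 > 0 and 143 > 0  ⇒  (a,b)_∞ = +1.
v=11: a=11^0·(≡1), b=11^1·(≡8) mod 11; (1|11)=+1, (8|11)=-1; (−1)^{0·1·5}·(+1)^1·(-1)^0 = +1.
v=5: a=5^-2·(≡2), b=5^-4·(≡3) mod 5; (2|5)=-1, (3|5)=-1; (−1)^{-2·-4·2}·(-1)^-4·(-1)^-2 = +1.
v=19: a=19^5·(≡15), b=19^6·(≡13) mod 19; (15|19)=-1, (13|19)=-1; (−1)^{5·6·9}·(-1)^6·(-1)^5 = -1.
v=3: a=3^-2·(≡1), b=3^2·(≡2) mod 3; (1|3)=+1, (2|3)=-1; (−1)^{-2·2·1}·(+1)^2·(-1)^-2 = +1.
v=2: v_2(a)=-8, v_2(b)=-24; units ≡ 7, 7 (mod 8); ε·ε+αω+βω = 1·1+-8·0+-24·0 ≡ 1  ⇒  (a,b)_2 = -1.
v=7: a=7^-2·(≡2), b=7^-4·(≡6) mod 7; (2|7)=+1, (6|7)=-1; (−1)^{-2·-4·3}·(+1)^-4·(-1)^-2 = +1.
v=29: a=29^2·(≡11), b=29^4·(≡8) mod 29; (11|29)=-1, (8|29)=-1; (−1)^{2·4·14}·(-1)^4·(-1)^2 = +1.
(247, 143 / ℚ) ramifies at {2, 19}: a division algebra.

[2, 19]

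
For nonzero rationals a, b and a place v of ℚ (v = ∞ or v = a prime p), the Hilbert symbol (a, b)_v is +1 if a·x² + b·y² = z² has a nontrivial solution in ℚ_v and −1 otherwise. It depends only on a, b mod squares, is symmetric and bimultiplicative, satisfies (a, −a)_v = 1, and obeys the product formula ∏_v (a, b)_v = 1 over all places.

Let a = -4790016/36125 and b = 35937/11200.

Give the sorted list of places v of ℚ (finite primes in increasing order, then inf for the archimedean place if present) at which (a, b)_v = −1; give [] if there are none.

[3, 7]

Mod squares: a ≡ -1155, b ≡ 231. Check v ∈ {∞, 2, 3, 5, 7, 11, 17}.
v=3: a=3^5·(≡2), b=3^3·(≡2) mod 3; (2|3)=-1, (2|3)=-1; (−1)^{5·3·1}·(-1)^3·(-1)^5 = -1.
v=11: a=11^1·(≡1), b=11^3·(≡8) mod 11; (1|11)=+1, (8|11)=-1; (−1)^{1·3·5}·(+1)^3·(-1)^1 = +1.
v=5: a=5^-3·(≡1), b=5^-2·(≡4) mod 5; (1|5)=+1, (4|5)=+1; (−1)^{-3·-2·2}·(+1)^-2·(+1)^-3 = +1.
v=∞: -1155 < 0 and 231 > 0  ⇒  (a,b)_∞ = +1.
v=2: v_2(a)=8, v_2(b)=-6; units ≡ 5, 7 (mod 8); ε·ε+αω+βω = 0·1+8·0+-6·1 ≡ 0  ⇒  (a,b)_2 = +1.
v=17: a=17^-2·(≡1), b=17^0·(≡6) mod 17; (1|17)=+1, (6|17)=-1; (−1)^{-2·0·8}·(+1)^0·(-1)^-2 = +1.
v=7: a=7^1·(≡5), b=7^-1·(≡5) mod 7; (5|7)=-1, (5|7)=-1; (−1)^{1·-1·3}·(-1)^-1·(-1)^1 = -1.
(-1155, 231 / ℚ) ramifies at {3, 7}: a division algebra.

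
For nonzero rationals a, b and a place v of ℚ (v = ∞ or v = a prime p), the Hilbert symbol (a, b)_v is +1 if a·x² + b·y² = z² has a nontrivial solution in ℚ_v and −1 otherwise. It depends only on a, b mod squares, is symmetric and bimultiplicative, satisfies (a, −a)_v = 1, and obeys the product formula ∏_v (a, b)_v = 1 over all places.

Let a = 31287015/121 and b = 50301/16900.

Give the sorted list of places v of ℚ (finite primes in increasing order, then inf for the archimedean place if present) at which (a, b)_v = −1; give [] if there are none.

[19, 23, 37, 43]

(a, b) ≡ (3476335, 69) mod (ℚ^×)²; places V = {2, 3, 5, 11, 13, 19, 23, 37, 43, ∞}.
(a,b)_13: α=0, u≡8; β=-2, v≡12 (mod 13); (8|13)=-1, (12|13)=+1; sign (−1)^0·-1^-2·+1^0 = +1.
(a,b)_3: α=2, u≡1; β=7, v≡2 (mod 3); (1|3)=+1, (2|3)=-1; sign (−1)^0·+1^7·-1^2 = +1.
(a,b)_19: α=1, u≡18; β=0, v≡3 (mod 19); (18|19)=-1, (3|19)=-1; sign (−1)^0·-1^0·-1^1 = -1.
(a,b)_∞: sgn(3476335)=+, sgn(69)=+, so +1.
(a,b)_2: α=0, β=-2; u≡7, v≡5 (mod 8); ε(u)ε(v)=1·0, αω(v)=0·1, βω(u)=-2·0; sum ≡ 0  ⇒  +1.
(a,b)_11: α=-2, u≡1; β=0, v≡5 (mod 11); (1|11)=+1, (5|11)=+1; sign (−1)^0·+1^0·+1^-2 = +1.
(a,b)_23: α=1, u≡18; β=1, v≡18 (mod 23); (18|23)=+1, (18|23)=+1; sign (−1)^1·+1^1·+1^1 = -1.
(a,b)_37: α=1, u≡33; β=0, v≡35 (mod 37); (33|37)=+1, (35|37)=-1; sign (−1)^0·+1^0·-1^1 = -1.
(a,b)_5: α=1, u≡3; β=-2, v≡1 (mod 5); (3|5)=-1, (1|5)=+1; sign (−1)^0·-1^-2·+1^1 = +1.
(a,b)_43: α=1, u≡32; β=0, v≡34 (mod 43); (32|43)=-1, (34|43)=-1; sign (−1)^0·-1^0·-1^1 = -1.
|Ram(3476335, 69)| = 4, even; anisotropic at {19, 23, 37, 43}.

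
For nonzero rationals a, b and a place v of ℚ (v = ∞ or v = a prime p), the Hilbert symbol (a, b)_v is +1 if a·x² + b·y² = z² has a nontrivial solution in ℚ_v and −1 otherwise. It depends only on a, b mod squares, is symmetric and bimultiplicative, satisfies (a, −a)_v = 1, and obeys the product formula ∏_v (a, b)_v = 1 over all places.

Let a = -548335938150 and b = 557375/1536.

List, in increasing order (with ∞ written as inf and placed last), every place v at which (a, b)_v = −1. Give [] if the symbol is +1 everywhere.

[7, 11]

Mod squares: a ≡ -6006, b ≡ 2730. Check v ∈ {∞, 2, 3, 5, 7, 11, 13}.
v=11: a=11^1·(≡9), b=11^0·(≡7) mod 11; (9|11)=+1, (7|11)=-1; (−1)^{1·0·5}·(+1)^0·(-1)^1 = -1.
v=5: a=5^2·(≡4), b=5^3·(≡4) mod 5; (4|5)=+1, (4|5)=+1; (−1)^{2·3·2}·(+1)^3·(+1)^2 = +1.
v=2: v_2(a)=1, v_2(b)=-9; units ≡ 5, 5 (mod 8); ε·ε+αω+βω = 0·0+1·1+-9·1 ≡ 0  ⇒  (a,b)_2 = +1.
v=∞: -6006 < 0 and 2730 > 0  ⇒  (a,b)_∞ = +1.
v=3: a=3^3·(≡2), b=3^-1·(≡1) mod 3; (2|3)=-1, (1|3)=+1; (−1)^{3·-1·1}·(-1)^-1·(+1)^3 = +1.
v=13: a=13^3·(≡8), b=13^1·(≡7) mod 13; (8|13)=-1, (7|13)=-1; (−1)^{3·1·6}·(-1)^1·(-1)^3 = +1.
v=7: a=7^5·(≡3), b=7^3·(≡5) mod 7; (3|7)=-1, (5|7)=-1; (−1)^{5·3·3}·(-1)^3·(-1)^5 = -1.
Ram(-6006, 2730) = {7, 11}; no ℚ_7-point on the conic.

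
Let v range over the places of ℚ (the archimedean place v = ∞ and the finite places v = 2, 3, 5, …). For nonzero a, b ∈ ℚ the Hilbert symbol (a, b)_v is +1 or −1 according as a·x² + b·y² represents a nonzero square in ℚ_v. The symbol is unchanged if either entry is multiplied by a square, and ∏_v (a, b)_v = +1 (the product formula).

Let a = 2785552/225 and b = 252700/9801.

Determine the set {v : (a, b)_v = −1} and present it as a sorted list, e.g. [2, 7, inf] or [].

Mod squares: a ≡ 3553, b ≡ 7. Check v ∈ {∞, 2, 3, 5, 7, 11, 17, 19}.
v=19: a=19^1·(≡5), b=19^2·(≡1) mod 19; (5|19)=+1, (1|19)=+1; (−1)^{1·2·9}·(+1)^2·(+1)^1 = +1.
v=2: v_2(a)=4, v_2(b)=2; units ≡ 1, 7 (mod 8); ε·ε+αω+βω = 0·1+4·0+2·0 ≡ 0  ⇒  (a,b)_2 = +1.
v=5: a=5^-2·(≡3), b=5^2·(≡3) mod 5; (3|5)=-1, (3|5)=-1; (−1)^{-2·2·2}·(-1)^2·(-1)^-2 = +1.
v=3: a=3^-2·(≡1), b=3^-4·(≡1) mod 3; (1|3)=+1, (1|3)=+1; (−1)^{-2·-4·1}·(+1)^-4·(+1)^-2 = +1.
v=∞: 3553 > 0 and 7 > 0  ⇒  (a,b)_∞ = +1.
v=7: a=7^2·(≡1), b=7^1·(≡1) mod 7; (1|7)=+1, (1|7)=+1; (−1)^{2·1·3}·(+1)^1·(+1)^2 = +1.
v=11: a=11^1·(≡9), b=11^-2·(≡2) mod 11; (9|11)=+1, (2|11)=-1; (−1)^{1·-2·5}·(+1)^-2·(-1)^1 = -1.
v=17: a=17^1·(≡11), b=17^0·(≡7) mod 17; (11|17)=-1, (7|17)=-1; (−1)^{1·0·8}·(-1)^0·(-1)^1 = -1.
(3553, 7 / ℚ) ramifies at {11, 17}: a division algebra.

[11, 17]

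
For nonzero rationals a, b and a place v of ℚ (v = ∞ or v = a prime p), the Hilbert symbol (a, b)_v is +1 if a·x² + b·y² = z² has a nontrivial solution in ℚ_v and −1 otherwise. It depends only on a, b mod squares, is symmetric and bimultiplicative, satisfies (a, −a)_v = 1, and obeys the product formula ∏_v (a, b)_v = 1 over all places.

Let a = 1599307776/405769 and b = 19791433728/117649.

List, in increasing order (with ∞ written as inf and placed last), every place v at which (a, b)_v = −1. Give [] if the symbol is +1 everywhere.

[2, 17]

(a, b) ≡ (10846, 493) mod (ℚ^×)²; places V = {2, 3, 7, 11, 13, 17, 29, ∞}.
(a,b)_3: α=2, u≡1; β=4, v≡1 (mod 3); (1|3)=+1, (1|3)=+1; sign (−1)^0·+1^4·+1^2 = +1.
(a,b)_11: α=1, u≡7; β=2, v≡3 (mod 11); (7|11)=-1, (3|11)=+1; sign (−1)^0·-1^2·+1^1 = +1.
(a,b)_7: α=-4, u≡3; β=-6, v≡3 (mod 7); (3|7)=-1, (3|7)=-1; sign (−1)^0·-1^-6·-1^-4 = +1.
(a,b)_13: α=-2, u≡3; β=0, v≡12 (mod 13); (3|13)=+1, (12|13)=+1; sign (−1)^0·+1^0·+1^-2 = +1.
(a,b)_29: α=1, u≡27; β=1, v≡8 (mod 29); (27|29)=-1, (8|29)=-1; sign (−1)^0·-1^1·-1^1 = +1.
(a,b)_2: α=15, β=12; u≡7, v≡5 (mod 8); ε(u)ε(v)=1·0, αω(v)=15·1, βω(u)=12·0; sum ≡ 1  ⇒  -1.
(a,b)_17: α=1, u≡13; β=1, v≡5 (mod 17); (13|17)=+1, (5|17)=-1; sign (−1)^0·+1^1·-1^1 = -1.
(a,b)_∞: sgn(10846)=+, sgn(493)=+, so +1.
|Ram(10846, 493)| = 2, even; anisotropic at {2, 17}.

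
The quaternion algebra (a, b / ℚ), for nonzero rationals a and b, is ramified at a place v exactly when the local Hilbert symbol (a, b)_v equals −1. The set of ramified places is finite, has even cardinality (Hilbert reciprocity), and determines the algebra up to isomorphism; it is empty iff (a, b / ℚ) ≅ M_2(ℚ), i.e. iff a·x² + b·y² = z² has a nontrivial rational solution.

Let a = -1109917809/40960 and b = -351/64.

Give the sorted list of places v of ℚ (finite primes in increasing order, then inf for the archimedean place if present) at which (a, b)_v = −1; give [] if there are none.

(a, b) ≡ (-10010, -39) mod (ℚ^×)²; places V = {2, 3, 5, 7, 11, 13, ∞}.
(a,b)_11: α=1, u≡4; β=0, v≡5 (mod 11); (4|11)=+1, (5|11)=+1; sign (−1)^0·+1^0·+1^1 = +1.
(a,b)_7: α=1, u≡5; β=0, v≡6 (mod 7); (5|7)=-1, (6|7)=-1; sign (−1)^0·-1^0·-1^1 = -1.
(a,b)_2: α=-13, β=-6; u≡3, v≡1 (mod 8); ε(u)ε(v)=1·0, αω(v)=-13·0, βω(u)=-6·1; sum ≡ 0  ⇒  +1.
(a,b)_3: α=8, u≡1; β=3, v≡2 (mod 3); (1|3)=+1, (2|3)=-1; sign (−1)^0·+1^3·-1^8 = +1.
(a,b)_13: α=3, u≡10; β=1, v≡1 (mod 13); (10|13)=+1, (1|13)=+1; sign (−1)^0·+1^1·+1^3 = +1.
(a,b)_5: α=-1, u≡3; β=0, v≡1 (mod 5); (3|5)=-1, (1|5)=+1; sign (−1)^0·-1^0·+1^-1 = +1.
(a,b)_∞: sgn(-10010)=−, sgn(-39)=−, so -1.
(-10010, -39 / ℚ) ramifies at {7, ∞}: a division algebra.

[7, inf]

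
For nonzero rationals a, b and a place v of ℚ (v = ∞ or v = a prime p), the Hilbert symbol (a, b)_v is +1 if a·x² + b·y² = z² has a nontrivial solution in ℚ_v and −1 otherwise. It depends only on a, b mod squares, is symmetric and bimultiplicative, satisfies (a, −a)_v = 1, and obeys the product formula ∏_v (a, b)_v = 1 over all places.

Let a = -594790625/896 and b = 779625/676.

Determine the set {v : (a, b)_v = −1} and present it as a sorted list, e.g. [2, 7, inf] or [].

(a, b) ≡ (-910, 385) mod (ℚ^×)²; places V = {2, 3, 5, 7, 11, 13, ∞}.
(a,b)_∞: sgn(-910)=−, sgn(385)=+, so +1.
(a,b)_11: α=4, u≡4; β=1, v≡7 (mod 11); (4|11)=+1, (7|11)=-1; sign (−1)^0·+1^1·-1^4 = +1.
(a,b)_3: α=0, u≡2; β=4, v≡1 (mod 3); (2|3)=-1, (1|3)=+1; sign (−1)^0·-1^4·+1^0 = +1.
(a,b)_2: α=-7, β=-2; u≡1, v≡1 (mod 8); ε(u)ε(v)=0·0, αω(v)=-7·0, βω(u)=-2·0; sum ≡ 0  ⇒  +1.
(a,b)_5: α=5, u≡2; β=3, v≡2 (mod 5); (2|5)=-1, (2|5)=-1; sign (−1)^0·-1^3·-1^5 = +1.
(a,b)_7: α=-1, u≡6; β=1, v≡3 (mod 7); (6|7)=-1, (3|7)=-1; sign (−1)^1·-1^1·-1^-1 = -1.
(a,b)_13: α=1, u≡2; β=-2, v≡7 (mod 13); (2|13)=-1, (7|13)=-1; sign (−1)^0·-1^-2·-1^1 = -1.
(-910, 385 / ℚ) ramifies at {7, 13}: a division algebra.

[7, 13]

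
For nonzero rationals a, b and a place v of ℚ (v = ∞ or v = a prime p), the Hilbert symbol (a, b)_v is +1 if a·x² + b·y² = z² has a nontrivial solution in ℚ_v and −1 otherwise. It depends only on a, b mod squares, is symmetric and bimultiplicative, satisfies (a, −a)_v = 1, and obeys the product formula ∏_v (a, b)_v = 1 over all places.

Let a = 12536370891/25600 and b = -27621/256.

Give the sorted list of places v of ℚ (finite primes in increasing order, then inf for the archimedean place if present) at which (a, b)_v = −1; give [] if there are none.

Mod squares: a ≡ 11, b ≡ -341. Check v ∈ {∞, 2, 3, 5, 11, 31}.
v=3: a=3^4·(≡2), b=3^4·(≡1) mod 3; (2|3)=-1, (1|3)=+1; (−1)^{4·4·1}·(-1)^4·(+1)^4 = +1.
v=2: v_2(a)=-10, v_2(b)=-8; units ≡ 3, 3 (mod 8); ε·ε+αω+βω = 1·1+-10·1+-8·1 ≡ 1  ⇒  (a,b)_2 = -1.
v=∞: 11 > 0 and -341 < 0  ⇒  (a,b)_∞ = +1.
v=11: a=11^5·(≡9), b=11^1·(≡10) mod 11; (9|11)=+1, (10|11)=-1; (−1)^{5·1·5}·(+1)^1·(-1)^5 = +1.
v=31: a=31^2·(≡12), b=31^1·(≡1) mod 31; (12|31)=-1, (1|31)=+1; (−1)^{2·1·15}·(-1)^1·(+1)^2 = -1.
v=5: a=5^-2·(≡4), b=5^0·(≡4) mod 5; (4|5)=+1, (4|5)=+1; (−1)^{-2·0·2}·(+1)^0·(+1)^-2 = +1.
|Ram(11, -341)| = 2, even; anisotropic at {2, 31}.

[2, 31]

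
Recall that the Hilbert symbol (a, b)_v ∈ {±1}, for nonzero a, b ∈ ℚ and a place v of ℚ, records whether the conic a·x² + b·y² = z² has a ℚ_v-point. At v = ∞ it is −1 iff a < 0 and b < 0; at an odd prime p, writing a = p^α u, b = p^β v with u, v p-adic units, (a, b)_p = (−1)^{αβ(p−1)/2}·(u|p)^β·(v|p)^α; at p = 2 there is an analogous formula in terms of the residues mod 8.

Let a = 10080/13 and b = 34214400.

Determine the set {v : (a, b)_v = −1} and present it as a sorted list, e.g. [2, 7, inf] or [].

[7, 11]

Mod squares: a ≡ 910, b ≡ 66. Check v ∈ {∞, 2, 3, 5, 7, 11, 13}.
v=11: a=11^0·(≡2), b=11^1·(≡7) mod 11; (2|11)=-1, (7|11)=-1; (−1)^{0·1·5}·(-1)^1·(-1)^0 = -1.
v=∞: 910 > 0 and 66 > 0  ⇒  (a,b)_∞ = +1.
v=7: a=7^1·(≡2), b=7^0·(≡3) mod 7; (2|7)=+1, (3|7)=-1; (−1)^{1·0·3}·(+1)^0·(-1)^1 = -1.
v=5: a=5^1·(≡2), b=5^2·(≡1) mod 5; (2|5)=-1, (1|5)=+1; (−1)^{1·2·2}·(-1)^2·(+1)^1 = +1.
v=3: a=3^2·(≡1), b=3^5·(≡1) mod 3; (1|3)=+1, (1|3)=+1; (−1)^{2·5·1}·(+1)^5·(+1)^2 = +1.
v=13: a=13^-1·(≡5), b=13^0·(≡12) mod 13; (5|13)=-1, (12|13)=+1; (−1)^{-1·0·6}·(-1)^0·(+1)^-1 = +1.
v=2: v_2(a)=5, v_2(b)=9; units ≡ 7, 1 (mod 8); ε·ε+αω+βω = 1·0+5·0+9·0 ≡ 0  ⇒  (a,b)_2 = +1.
(910, 66 / ℚ) ramifies at {7, 11}: a division algebra.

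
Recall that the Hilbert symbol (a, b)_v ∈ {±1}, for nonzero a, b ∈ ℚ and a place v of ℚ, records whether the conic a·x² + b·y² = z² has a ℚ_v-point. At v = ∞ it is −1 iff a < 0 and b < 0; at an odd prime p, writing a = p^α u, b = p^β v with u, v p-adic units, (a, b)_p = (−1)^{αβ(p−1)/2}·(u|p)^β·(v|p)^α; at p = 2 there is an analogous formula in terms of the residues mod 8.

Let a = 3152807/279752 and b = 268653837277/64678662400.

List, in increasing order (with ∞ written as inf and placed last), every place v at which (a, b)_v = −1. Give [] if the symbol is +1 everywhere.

Mod squares: a ≡ 94, b ≡ 37. Check v ∈ {∞, 2, 5, 7, 11, 17, 37, 47}.
v=17: a=17^-2·(≡13), b=17^-4·(≡6) mod 17; (13|17)=+1, (6|17)=-1; (−1)^{-2·-4·8}·(+1)^-4·(-1)^-2 = +1.
v=11: a=11^-2·(≡10), b=11^-2·(≡3) mod 11; (10|11)=-1, (3|11)=+1; (−1)^{-2·-2·5}·(-1)^-2·(+1)^-2 = +1.
v=5: a=5^0·(≡1), b=5^-2·(≡2) mod 5; (1|5)=+1, (2|5)=-1; (−1)^{0·-2·2}·(+1)^-2·(-1)^0 = +1.
v=2: v_2(a)=-3, v_2(b)=-8; units ≡ 7, 5 (mod 8); ε·ε+αω+βω = 1·0+-3·1+-8·0 ≡ 1  ⇒  (a,b)_2 = -1.
v=37: a=37^2·(≡13), b=37^3·(≡28) mod 37; (13|37)=-1, (28|37)=+1; (−1)^{2·3·18}·(-1)^3·(+1)^2 = -1.
v=7: a=7^2·(≡5), b=7^4·(≡2) mod 7; (5|7)=-1, (2|7)=+1; (−1)^{2·4·3}·(-1)^4·(+1)^2 = +1.
v=47: a=47^1·(≡25), b=47^2·(≡36) mod 47; (25|47)=+1, (36|47)=+1; (−1)^{1·2·23}·(+1)^2·(+1)^1 = +1.
v=∞: 94 > 0 and 37 > 0  ⇒  (a,b)_∞ = +1.
Ram(94, 37) = {2, 37}; no ℚ_2-point on the conic.

[2, 37]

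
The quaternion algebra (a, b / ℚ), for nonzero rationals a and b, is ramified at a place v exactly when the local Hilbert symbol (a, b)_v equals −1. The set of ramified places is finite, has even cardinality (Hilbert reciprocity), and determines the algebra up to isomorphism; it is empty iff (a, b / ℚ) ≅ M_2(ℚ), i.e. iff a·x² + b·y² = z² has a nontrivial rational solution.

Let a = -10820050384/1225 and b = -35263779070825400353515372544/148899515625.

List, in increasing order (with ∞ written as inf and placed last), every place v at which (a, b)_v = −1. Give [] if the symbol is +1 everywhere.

[13, inf]

(a, b) ≡ (-46189, -2431) mod (ℚ^×)²; places V = {2, 3, 5, 7, 11, 13, 17, 19, ∞}.
(a,b)_∞: sgn(-46189)=−, sgn(-2431)=−, so -1.
(a,b)_19: α=1, u≡9; β=2, v≡9 (mod 19); (9|19)=+1, (9|19)=+1; sign (−1)^0·+1^2·+1^1 = +1.
(a,b)_3: α=0, u≡2; β=-4, v≡2 (mod 3); (2|3)=-1, (2|3)=-1; sign (−1)^0·-1^-4·-1^0 = +1.
(a,b)_2: α=4, β=18; u≡3, v≡1 (mod 8); ε(u)ε(v)=1·0, αω(v)=4·0, βω(u)=18·1; sum ≡ 0  ⇒  +1.
(a,b)_11: α=5, u≡1; β=13, v≡2 (mod 11); (1|11)=+1, (2|11)=-1; sign (−1)^1·+1^13·-1^5 = +1.
(a,b)_13: α=1, u≡1; β=3, v≡11 (mod 13); (1|13)=+1, (11|13)=-1; sign (−1)^0·+1^3·-1^1 = -1.
(a,b)_17: α=1, u≡5; β=3, v≡10 (mod 17); (5|17)=-1, (10|17)=-1; sign (−1)^0·-1^3·-1^1 = +1.
(a,b)_5: α=-2, u≡4; β=-6, v≡4 (mod 5); (4|5)=+1, (4|5)=+1; sign (−1)^0·+1^-6·+1^-2 = +1.
(a,b)_7: α=-2, u≡1; β=-6, v≡3 (mod 7); (1|7)=+1, (3|7)=-1; sign (−1)^0·+1^-6·-1^-2 = +1.
Ram(-46189, -2431) = {13, ∞}; no ℚ_13-point on the conic.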